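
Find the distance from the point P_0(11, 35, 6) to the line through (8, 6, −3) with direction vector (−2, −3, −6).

7√10

Direction vector d = (−2, −3, −6).
AP = (3, 29, 9); AP·d = -147, |AP|² = 931, |d|² = 49.
distance² = |AP|² − (AP·d)²/|d|² = 931 − 21609/49 = 490, so the distance is 7√10.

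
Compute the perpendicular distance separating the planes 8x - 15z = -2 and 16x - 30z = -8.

2/17

Divide the second equation by 2 to match normals: 8x - 15z = -4.
Both planes have normal n = (8, 0, -15), |n| = 17. Any point on the first plane is at distance |(-4) − (-2)|/|n| = 2/17 from the second.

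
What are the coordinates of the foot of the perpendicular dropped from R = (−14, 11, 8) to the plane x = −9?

(-9, 11, 8)

The perpendicular from R has direction n = (1, 0, 0): r = (−14, 11, 8) + t(1, 0, 0).
Substitute into the plane: n·(R + tn) = -9 gives -14 + 1t = -9, so t = 5.
Foot = (−14, 11, 8) + 5·(1, 0, 0) = (−9, 11, 8).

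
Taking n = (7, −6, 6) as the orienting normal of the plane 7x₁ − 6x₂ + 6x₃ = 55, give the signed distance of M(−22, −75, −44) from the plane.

-23/11

n·M − 55 = -23.
|n| = 11, so the signed distance is -23/11.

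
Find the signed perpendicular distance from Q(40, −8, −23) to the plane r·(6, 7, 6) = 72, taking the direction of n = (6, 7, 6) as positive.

n·Q − 72 = -26.
|n| = 11, so the signed distance is -26/11.

-26/11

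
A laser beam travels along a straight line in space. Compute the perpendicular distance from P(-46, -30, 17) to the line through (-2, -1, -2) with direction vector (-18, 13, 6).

Direction vector d = (-18, 13, 6).
AP = (-44, -29, 19); AP·d = 529, |AP|² = 3138, |d|² = 529.
distance² = |AP|² − (AP·d)²/|d|² = 3138 − 279841/529 = 2609, so the distance is √2609.

√2609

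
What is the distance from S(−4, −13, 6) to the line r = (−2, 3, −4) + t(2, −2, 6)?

Direction vector d = (2, −2, 6).
AP = (−2, −16, 10); AP·d = 88, |AP|² = 360, |d|² = 44.
distance² = |AP|² − (AP·d)²/|d|² = 360 − 7744/44 = 184, so the distance is 2√46.

2√46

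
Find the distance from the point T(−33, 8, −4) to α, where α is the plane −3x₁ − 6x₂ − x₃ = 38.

Normal vector n = (−3, −6, −1), and n·(−33, 8, −4) − 38 = 17.
|n| = √(9 + 36 + 1) = √46, so the distance is |17|/√46 = 17/√46.

17/√46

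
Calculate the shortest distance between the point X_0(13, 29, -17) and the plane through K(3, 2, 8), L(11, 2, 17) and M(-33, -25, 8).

2

KL = (8, 0, 9) and KM = (-36, -27, 0), so a normal is n = KL × KM = (243, -324, -216).
n = (243, -324, -216); n·P − (-1647) = -918; |n| = 459; distance = 918/459 = 2.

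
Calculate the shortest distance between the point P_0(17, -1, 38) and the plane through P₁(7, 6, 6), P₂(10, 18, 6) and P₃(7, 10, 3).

1

P₁P₂ = (3, 12, 0) and P₁P₃ = (0, 4, -3), so a normal is n = P₁P₂ × P₁P₃ = (-36, 9, 12).
Then n·(17, -1, 38) - (-126) = -39.
|n| = √(1296 + 81 + 144) = 39, so the distance is |-39|/39 = 1.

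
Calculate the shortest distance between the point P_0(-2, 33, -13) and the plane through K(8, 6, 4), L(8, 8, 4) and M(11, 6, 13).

KL = (0, 2, 0) and KM = (3, 0, 9), so a normal is n = KL × KM = (18, 0, -6).
Then n·(-2, 33, -13) - 120 = -78.
|n| = √(324 + 0 + 36) = 6√10, so the distance is |-78|/(6√10) = 13/√10.

13/√10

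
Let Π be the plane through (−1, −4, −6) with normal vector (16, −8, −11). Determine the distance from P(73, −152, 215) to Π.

The plane has equation n·(r − (−1, −4, −6)) = 0, i.e. n·r = 82.
Then n·(73, −152, 215) − 82 = −63.
|n| = √(256 + 64 + 121) = 21, so the distance is |-63|/21 = 3.

3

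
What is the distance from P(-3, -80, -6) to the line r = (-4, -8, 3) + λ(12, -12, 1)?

Direction vector d = (12, -12, 1).
AP = (1, -72, -9), and AP × d = (-180, -109, 852).
|AP × d|² = 770185 and |d|² = 289, so the distance is √(770185/289) = √2665.

√2665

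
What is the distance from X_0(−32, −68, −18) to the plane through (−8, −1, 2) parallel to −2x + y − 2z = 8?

7

Parallel planes share the normal n = (−2, 1, −2); since (−8, −1, 2) lies on the plane, its equation is −2x + y − 2z = 11.
Then n·(−32, −68, −18) − 11 = 21.
|n| = √(4 + 1 + 4) = 3, so the distance is |21|/3 = 7.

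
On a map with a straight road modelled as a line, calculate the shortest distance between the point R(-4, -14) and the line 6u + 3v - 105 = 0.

57/√5

The normal to the line is n = (6, 3) with |n| = 3√5.
|n·R − 105| = |-66 − 105| = 171, so the distance is 171/(3√5) = 57√5/5.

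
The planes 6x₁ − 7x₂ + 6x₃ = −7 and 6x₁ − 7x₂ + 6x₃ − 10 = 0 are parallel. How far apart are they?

17/11

With common normal n = (6, −7, 6) (|n| = 11), the distance is |(-7) − 10|/|n| = 17/11.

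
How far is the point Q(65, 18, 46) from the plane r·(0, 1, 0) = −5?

n = (0, 1, 0); n·P − (-5) = 23; |n| = 1; distance = 23/1 = 23.

23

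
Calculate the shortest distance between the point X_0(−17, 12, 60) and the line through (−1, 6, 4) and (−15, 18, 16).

A direction vector is d = (−14, 12, 12).
AP = (−16, 6, 56); AP·d = 968, |AP|² = 3428, |d|² = 484.
distance² = |AP|² − (AP·d)²/|d|² = 3428 − 937024/484 = 1492, so the distance is 2√373.

2√373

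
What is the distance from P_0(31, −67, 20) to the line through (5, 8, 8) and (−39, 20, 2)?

3√481

A direction vector is d = (−44, 12, −6).
AP = (26, −75, 12); AP·d = -2116, |AP|² = 6445, |d|² = 2116.
distance² = |AP|² − (AP·d)²/|d|² = 6445 − 4477456/2116 = 4329, so the distance is 3√481.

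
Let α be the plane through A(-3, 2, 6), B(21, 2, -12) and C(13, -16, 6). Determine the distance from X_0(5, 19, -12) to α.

8/17

AB = (24, 0, -18) and AC = (16, -18, 0), so a normal is n = AB × AC = (-324, -288, -432).
Then n·(5, 19, -12) - (-2196) = 288.
|n| = √(104976 + 82944 + 186624) = 612, so the distance is |288|/612 = 8/17.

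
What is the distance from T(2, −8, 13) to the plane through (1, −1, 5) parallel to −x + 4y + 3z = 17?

Parallel planes share the normal n = (−1, 4, 3); since (1, −1, 5) lies on the plane, its equation is −x + 4y + 3z = 10.
n = (−1, 4, 3); n·P − 10 = -5; |n| = √26; distance = 5/√26.

5√26/26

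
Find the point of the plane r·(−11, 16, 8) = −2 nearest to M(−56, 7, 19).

(-34, -25, 3)

n = (−11, 16, 8), |n|² = 441, and n·M − (-2) = 882.
t = 882/441 = 2, so the foot is M − t·n = (−56, 7, 19) − 2·(−11, 16, 8) = (−34, −25, 3).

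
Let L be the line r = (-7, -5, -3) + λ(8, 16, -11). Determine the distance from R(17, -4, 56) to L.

√3617

Direction vector d = (8, 16, -11).
AP = (24, 1, 59); AP·d = -441, |AP|² = 4058, |d|² = 441.
distance² = |AP|² − (AP·d)²/|d|² = 4058 − 194481/441 = 3617, so the distance is √3617.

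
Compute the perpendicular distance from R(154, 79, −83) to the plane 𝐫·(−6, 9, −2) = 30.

n = (−6, 9, −2); n·P − 30 = -77; |n| = 11; distance = 77/11 = 7.

7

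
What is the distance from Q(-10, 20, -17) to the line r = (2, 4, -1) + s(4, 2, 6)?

12√3

Direction vector d = (4, 2, 6).
AP = (-12, 16, -16), and AP × d = (128, 8, -88).
|AP × d|² = 24192 and |d|² = 56, so the distance is √(24192/56) = √432 = 12√3.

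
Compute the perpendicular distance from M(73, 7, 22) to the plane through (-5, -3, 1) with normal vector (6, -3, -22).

The plane has equation n·(r − (-5, -3, 1)) = 0, i.e. n·r = -43.
n = (6, -3, -22); n·P − (-43) = -24; |n| = 23; distance = 24/23.

24/23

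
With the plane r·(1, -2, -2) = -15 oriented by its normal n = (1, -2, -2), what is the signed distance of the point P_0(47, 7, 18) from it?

4

n·P_0 − (-15) = 12.
|n| = 3, so the signed distance is 12/3 = 4.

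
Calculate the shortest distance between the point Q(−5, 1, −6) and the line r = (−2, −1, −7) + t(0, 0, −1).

Direction vector d = (0, 0, −1).
AP = (−3, 2, 1); AP·d = -1, |AP|² = 14, |d|² = 1.
distance² = |AP|² − (AP·d)²/|d|² = 14 − 1/1 = 13, so the distance is √13.

√13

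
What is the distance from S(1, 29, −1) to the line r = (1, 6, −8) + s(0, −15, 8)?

17

Direction vector d = (0, −15, 8).
AP = (0, 23, 7); AP·d = -289, |AP|² = 578, |d|² = 289.
distance² = |AP|² − (AP·d)²/|d|² = 578 − 83521/289 = 289, so the distance is 17.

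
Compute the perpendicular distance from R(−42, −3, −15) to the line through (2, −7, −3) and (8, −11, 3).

4√43

A direction vector is d = (6, −4, 6).
AP = (−44, 4, −12), and AP × d = (−24, 192, 152).
|AP × d|² = 60544 and |d|² = 88, so the distance is √(60544/88) = √688 = 4√43.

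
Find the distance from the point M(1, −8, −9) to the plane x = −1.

Normal vector n = (1, 0, 0), and n·(1, −8, −9) − (−1) = 2.
|n| = √(1 + 0 + 0) = 1, so the distance is |2|/1 = 2.

2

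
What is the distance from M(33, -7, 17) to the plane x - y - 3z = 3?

Normal vector n = (1, -1, -3), and n·(33, -7, 17) - 3 = -14.
|n| = √(1 + 1 + 9) = √11, so the distance is |-14|/√11 = 14/√11.

14√11/11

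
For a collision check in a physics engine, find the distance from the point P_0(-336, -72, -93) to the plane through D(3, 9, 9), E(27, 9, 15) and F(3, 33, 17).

9

DE = (24, 0, 6) and DF = (0, 24, 8), so a normal is n = DE × DF = (-144, -192, 576).
Then n·(-336, -72, -93) - 3024 = 5616.
|n| = √(20736 + 36864 + 331776) = 624, so the distance is |5616|/624 = 9.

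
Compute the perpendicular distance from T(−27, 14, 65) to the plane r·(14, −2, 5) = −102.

7/5

Normal vector n = (14, −2, 5), and n·(−27, 14, 65) − (−102) = 21.
|n| = √(196 + 4 + 25) = 15, so the distance is |21|/15 = 7/5.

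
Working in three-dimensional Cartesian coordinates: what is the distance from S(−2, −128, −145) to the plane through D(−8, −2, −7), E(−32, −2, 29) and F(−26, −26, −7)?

DE = (−24, 0, 36) and DF = (−18, −24, 0), so a normal is n = DE × DF = (864, −648, 576).
Then n·(−2, −128, −145) − (−9648) = 7344.
|n| = √(746496 + 419904 + 331776) = 1224, so the distance is |7344|/1224 = 6.

6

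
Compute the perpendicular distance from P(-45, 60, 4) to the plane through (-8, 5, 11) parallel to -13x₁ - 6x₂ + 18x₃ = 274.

Parallel planes share the normal n = (-13, -6, 18); since (-8, 5, 11) lies on the plane, its equation is -13x₁ - 6x₂ + 18x₃ = 272.
Then n·(-45, 60, 4) - 272 = 25.
|n| = √(169 + 36 + 324) = 23, so the distance is |25|/23 = 25/23.

25/23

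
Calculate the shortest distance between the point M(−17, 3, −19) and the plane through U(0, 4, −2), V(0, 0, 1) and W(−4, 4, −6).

UV = (0, −4, 3) and UW = (−4, 0, −4), so a normal is n = UV × UW = (16, −12, −16).
d = |16·(-17) + (-12)·3 + (-16)·(-19) − (-16)| / √(256 + 144 + 256) = |12| / (4√41) = 3√41/41.

3/√41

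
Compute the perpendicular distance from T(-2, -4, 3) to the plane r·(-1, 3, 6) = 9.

1/√46

Normal vector n = (-1, 3, 6), and n·(-2, -4, 3) - 9 = -1.
|n| = √(1 + 9 + 36) = √46, so the distance is |-1|/√46 = 1/√46.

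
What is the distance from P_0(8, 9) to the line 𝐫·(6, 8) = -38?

79/5

d = |6·8 + 8·9 − (-38)| / √(36 + 64) = |158|/10 = 79/5.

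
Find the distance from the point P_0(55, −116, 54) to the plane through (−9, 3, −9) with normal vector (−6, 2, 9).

The plane has equation n·(r − (−9, 3, −9)) = 0, i.e. n·r = -21.
Then n·(55, −116, 54) − (−21) = −55.
|n| = √(36 + 4 + 81) = 11, so the distance is |-55|/11 = 5.

5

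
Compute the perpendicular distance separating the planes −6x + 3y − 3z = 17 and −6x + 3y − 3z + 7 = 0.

8/√6

Both planes have normal n = (−6, 3, −3), |n| = 3√6. Any point on the first plane is at distance |(-7) − 17|/|n| = 24/(3√6) = 4√6/3 from the second.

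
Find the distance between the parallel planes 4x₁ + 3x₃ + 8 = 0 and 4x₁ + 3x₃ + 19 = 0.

Both planes have normal n = (4, 0, 3), |n| = 5. Any point on the first plane is at distance |(-19) − (-8)|/|n| = 11/5 from the second.

11/5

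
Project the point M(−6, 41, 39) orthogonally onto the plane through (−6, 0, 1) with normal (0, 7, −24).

n = (0, 7, −24), |n|² = 625, and n·M − (-24) = -625.
t = -625/625 = -1, so the foot is M − t·n = (−6, 41, 39) − (-1)·(0, 7, −24) = (−6, 48, 15).

(-6, 48, 15)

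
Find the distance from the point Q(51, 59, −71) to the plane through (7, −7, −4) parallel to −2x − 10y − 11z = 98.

Parallel planes share the normal n = (−2, −10, −11); since (7, −7, −4) lies on the plane, its equation is −2x − 10y − 11z = 100.
Then n·(51, 59, −71) − 100 = −11.
|n| = √(4 + 100 + 121) = 15, so the distance is |-11|/15 = 11/15.

11/15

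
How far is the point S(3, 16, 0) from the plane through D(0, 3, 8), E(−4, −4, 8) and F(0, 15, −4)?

DE = (−4, −7, 0) and DF = (0, 12, −12), so a normal is n = DE × DF = (84, −48, −48).
Then n·(3, 16, 0) − (−528) = 12.
|n| = √(7056 + 2304 + 2304) = 108, so the distance is |12|/108 = 1/9.

1/9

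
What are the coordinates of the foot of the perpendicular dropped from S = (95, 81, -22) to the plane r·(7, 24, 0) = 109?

(67, -15, -22)

The perpendicular from S has direction n = (7, 24, 0): r = (95, 81, -22) + t(7, 24, 0).
Substitute into the plane: n·(S + tn) = 109 gives 2609 + 625t = 109, so t = -4.
Foot = (95, 81, -22) + (-4)·(7, 24, 0) = (67, -15, -22).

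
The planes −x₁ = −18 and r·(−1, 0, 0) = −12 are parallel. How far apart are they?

6

With common normal n = (−1, 0, 0) (|n| = 1), the distance is |(-18) − (-12)|/|n| = 6/1 = 6.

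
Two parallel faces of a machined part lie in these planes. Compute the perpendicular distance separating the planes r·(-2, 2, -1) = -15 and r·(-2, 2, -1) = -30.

With common normal n = (-2, 2, -1) (|n| = 3), the distance is |(-15) − (-30)|/|n| = 15/3 = 5.

5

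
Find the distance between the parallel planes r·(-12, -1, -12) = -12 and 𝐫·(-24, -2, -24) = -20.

Divide the second equation by 2 to match normals: -12x₁ - x₂ - 12x₃ = -10.
With common normal n = (-12, -1, -12) (|n| = 17), the distance is |(-12) − (-10)|/|n| = 2/17.

2/17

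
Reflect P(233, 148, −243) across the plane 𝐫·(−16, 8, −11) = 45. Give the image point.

(5021/21, 3044/21, -5015/21)

With n = (−16, 8, −11), the signed offset is (n·P − 45)/|n|² = 84/441 = 4/21.
P' = P − 2t·n = (233, 148, −243) − (8/21)·(−16, 8, −11) = (5021/21, 3044/21, −5015/21).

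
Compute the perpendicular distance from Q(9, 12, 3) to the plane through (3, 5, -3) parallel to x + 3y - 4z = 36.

Parallel planes share the normal n = (1, 3, -4); since (3, 5, -3) lies on the plane, its equation is x + 3y - 4z = 30.
n = (1, 3, -4); n·P − 30 = 3; |n| = √26; distance = 3/√26 = 3√26/26.

3/√26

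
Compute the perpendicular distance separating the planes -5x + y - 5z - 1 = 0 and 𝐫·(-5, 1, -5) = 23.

Both planes have normal n = (-5, 1, -5), |n| = √51. Any point on the first plane is at distance |23 − 1|/|n| = 22/√51 from the second.

22√51/51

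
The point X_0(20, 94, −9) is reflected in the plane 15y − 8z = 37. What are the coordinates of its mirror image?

n = (0, 15, −8), |n|² = 289, n·X_0 − 37 = 1445, so t = 1445/289 = 5.
Foot F = X_0 − 5·n = (20, 19, 31); the reflection is 2F − X_0 = (20, −56, 71).

(20, -56, 71)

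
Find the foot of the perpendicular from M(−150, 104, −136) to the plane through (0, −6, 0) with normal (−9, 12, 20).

(-3768/25, 2624/25, -672/5)

The perpendicular from M has direction n = (−9, 12, 20): r = (−150, 104, −136) + μ(−9, 12, 20).
Substitute into the plane: n·(M + μn) = -72 gives -122 + 625μ = -72, so μ = 2/25.
Foot = (−150, 104, −136) + (2/25)·(−9, 12, 20) = (−3768/25, 2624/25, −672/5).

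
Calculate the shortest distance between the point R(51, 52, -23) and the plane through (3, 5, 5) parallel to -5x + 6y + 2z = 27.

Parallel planes share the normal n = (-5, 6, 2); since (3, 5, 5) lies on the plane, its equation is -5x + 6y + 2z = 25.
d = |(-5)·51 + 6·52 + 2·(-23) − 25| / √(25 + 36 + 4) = |-14| / √65 = 14/√65.

14√65/65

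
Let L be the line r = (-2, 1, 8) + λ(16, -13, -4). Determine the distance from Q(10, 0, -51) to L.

7√65

Direction vector d = (16, -13, -4).
AP = (12, -1, -59), and AP × d = (-763, -896, -140).
|AP × d|² = 1404585 and |d|² = 441, so the distance is √(1404585/441) = √3185 = 7√65.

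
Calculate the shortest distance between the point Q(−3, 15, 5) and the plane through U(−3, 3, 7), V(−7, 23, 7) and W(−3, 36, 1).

UV = (−4, 20, 0) and UW = (0, 33, −6), so a normal is n = UV × UW = (−120, −24, −132).
Then n·(−3, 15, 5) − (−636) = −24.
|n| = √(14400 + 576 + 17424) = 180, so the distance is |-24|/180 = 2/15.

2/15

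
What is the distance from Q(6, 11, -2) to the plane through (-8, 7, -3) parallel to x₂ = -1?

4

Parallel planes share the normal n = (0, 1, 0); since (-8, 7, -3) lies on the plane, its equation is x₂ = 7.
d = |1·11 − 7| / √(0 + 1 + 0) = |4| / 1 = 4.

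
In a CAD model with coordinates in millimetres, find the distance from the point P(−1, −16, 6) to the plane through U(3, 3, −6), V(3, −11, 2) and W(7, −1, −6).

8/9

UV = (0, −14, 8) and UW = (4, −4, 0), so a normal is n = UV × UW = (32, 32, 56).
n = (32, 32, 56); n·P − (-144) = -64; |n| = 72; distance = 64/72 = 8/9.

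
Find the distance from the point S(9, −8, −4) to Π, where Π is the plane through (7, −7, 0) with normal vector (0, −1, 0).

The plane has equation n·(r − (7, −7, 0)) = 0, i.e. n·r = 7.
Then n·(9, −8, −4) − 7 = 1.
|n| = √(0 + 1 + 0) = 1, so the distance is |1|/1 = 1.

1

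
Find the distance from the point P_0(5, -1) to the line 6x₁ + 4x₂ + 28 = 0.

The normal to the line is n = (6, 4) with |n| = 2√13.
|n·P_0 − (-28)| = |26 − (-28)| = 54, so the distance is 54/(2√13) = 27√13/13.

27/√13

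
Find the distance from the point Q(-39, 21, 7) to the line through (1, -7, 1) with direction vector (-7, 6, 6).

Direction vector d = (-7, 6, 6).
AP = (-40, 28, 6); AP·d = 484, |AP|² = 2420, |d|² = 121.
distance² = |AP|² − (AP·d)²/|d|² = 2420 − 234256/121 = 484, so the distance is 22.

22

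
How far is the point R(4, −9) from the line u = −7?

d = |1·4 + 0·(-9) − (-7)| / √(1 + 0) = |11|/1 = 11.

11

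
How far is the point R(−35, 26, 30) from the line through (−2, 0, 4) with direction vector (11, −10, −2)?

Direction vector d = (11, −10, −2).
AP = (−33, 26, 26); AP·d = -675, |AP|² = 2441, |d|² = 225.
distance² = |AP|² − (AP·d)²/|d|² = 2441 − 455625/225 = 416, so the distance is 4√26.

4√26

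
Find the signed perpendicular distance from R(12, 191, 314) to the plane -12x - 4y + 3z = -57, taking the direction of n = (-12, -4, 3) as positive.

7

n·R − (-57) = 91.
|n| = 13, so the signed distance is 91/13 = 7.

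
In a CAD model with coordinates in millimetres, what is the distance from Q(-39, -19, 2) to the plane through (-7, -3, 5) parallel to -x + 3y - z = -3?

Parallel planes share the normal n = (-1, 3, -1); since (-7, -3, 5) lies on the plane, its equation is -x + 3y - z = -7.
d = |(-1)·(-39) + 3·(-19) + (-1)·2 − (-7)| / √(1 + 9 + 1) = |-13| / √11 = 13/√11.

13√11/11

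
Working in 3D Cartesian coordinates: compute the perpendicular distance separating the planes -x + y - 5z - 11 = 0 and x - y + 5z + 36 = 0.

Divide the second equation by -1 to match normals: -x + y - 5z = 36.
Both planes have normal n = (-1, 1, -5), |n| = 3√3. Any point on the first plane is at distance |36 − 11|/|n| = 25/(3√3) = 25√3/9 from the second.

25/(3√3)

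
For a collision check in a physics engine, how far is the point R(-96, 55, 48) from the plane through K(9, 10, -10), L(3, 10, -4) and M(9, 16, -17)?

3

KL = (-6, 0, 6) and KM = (0, 6, -7), so a normal is n = KL × KM = (-36, -42, -36).
d = |(-36)·(-96) + (-42)·55 + (-36)·48 − (-384)| / √(1296 + 1764 + 1296) = |-198| / 66 = 3.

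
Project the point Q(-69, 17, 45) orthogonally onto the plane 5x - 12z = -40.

The perpendicular from Q has direction n = (5, 0, -12): r = (-69, 17, 45) + t(5, 0, -12).
Substitute into the plane: n·(Q + tn) = -40 gives -885 + 169t = -40, so t = 5.
Foot = (-69, 17, 45) + 5·(5, 0, -12) = (-44, 17, -15).

(-44, 17, -15)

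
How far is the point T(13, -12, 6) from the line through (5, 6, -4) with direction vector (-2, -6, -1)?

Direction vector d = (-2, -6, -1).
AP = (8, -18, 10), and AP × d = (78, -12, -84).
|AP × d|² = 13284 and |d|² = 41, so the distance is √(13284/41) = √324 = 18.

18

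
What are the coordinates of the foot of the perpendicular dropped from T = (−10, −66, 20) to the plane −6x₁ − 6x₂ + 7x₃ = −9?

n = (−6, −6, 7), |n|² = 121, and n·T − (-9) = 605.
t = 605/121 = 5, so the foot is T − t·n = (−10, −66, 20) − 5·(−6, −6, 7) = (20, −36, −15).

(20, -36, -15)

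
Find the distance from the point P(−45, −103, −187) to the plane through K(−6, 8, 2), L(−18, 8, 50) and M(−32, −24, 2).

KL = (−12, 0, 48) and KM = (−26, −32, 0), so a normal is n = KL × KM = (1536, −1248, 384).
Then n·(−45, −103, −187) − (−18432) = 6048.
|n| = √(2359296 + 1557504 + 147456) = 2016, so the distance is |6048|/2016 = 3.

3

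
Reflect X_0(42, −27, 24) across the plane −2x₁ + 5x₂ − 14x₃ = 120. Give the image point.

With n = (−2, 5, −14), the signed offset is (n·X_0 − 120)/|n|² = -675/225 = -3.
X_0' = X_0 − 2t·n = (42, −27, 24) − (-6)·(−2, 5, −14) = (30, 3, −60).

(30, 3, -60)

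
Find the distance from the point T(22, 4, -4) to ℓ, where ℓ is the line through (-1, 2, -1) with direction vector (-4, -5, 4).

Direction vector d = (-4, -5, 4).
AP = (23, 2, -3), and AP × d = (-7, -80, -107).
|AP × d|² = 17898 and |d|² = 57, so the distance is √(17898/57) = √314.

√314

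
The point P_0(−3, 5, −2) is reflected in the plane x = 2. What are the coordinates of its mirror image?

With n = (1, 0, 0), the signed offset is (n·P_0 − 2)/|n|² = -5/1 = -5.
P_0' = P_0 − 2t·n = (−3, 5, −2) − (-10)·(1, 0, 0) = (7, 5, −2).

(7, 5, -2)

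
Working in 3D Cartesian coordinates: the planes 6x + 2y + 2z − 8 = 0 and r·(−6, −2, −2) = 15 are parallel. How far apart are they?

23√11/22

Divide the second equation by -1 to match normals: 6x + 2y + 2z = -15.
With common normal n = (6, 2, 2) (|n| = 2√11), the distance is |8 − (-15)|/|n| = 23/(2√11) = 23√11/22.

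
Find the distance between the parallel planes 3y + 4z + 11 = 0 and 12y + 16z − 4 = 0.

12/5

Divide the second equation by 4 to match normals: 3y + 4z = 1.
With common normal n = (0, 3, 4) (|n| = 5), the distance is |(-11) − 1|/|n| = 12/5.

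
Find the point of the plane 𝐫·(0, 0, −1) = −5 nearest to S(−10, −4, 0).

The perpendicular from S has direction n = (0, 0, −1): r = (−10, −4, 0) + t(0, 0, −1).
Substitute into the plane: n·(S + tn) = -5 gives 0 + 1t = -5, so t = -5.
Foot = (−10, −4, 0) + (-5)·(0, 0, −1) = (−10, −4, 5).

(-10, -4, 5)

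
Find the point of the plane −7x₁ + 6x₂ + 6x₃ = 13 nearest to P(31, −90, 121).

(313/11, -966/11, 1355/11)

The perpendicular from P has direction n = (−7, 6, 6): r = (31, −90, 121) + λ(−7, 6, 6).
Substitute into the plane: n·(P + λn) = 13 gives -31 + 121λ = 13, so λ = 4/11.
Foot = (31, −90, 121) + (4/11)·(−7, 6, 6) = (313/11, −966/11, 1355/11).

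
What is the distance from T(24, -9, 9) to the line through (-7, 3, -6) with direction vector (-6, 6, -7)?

√241

Direction vector d = (-6, 6, -7).
AP = (31, -12, 15), and AP × d = (-6, 127, 114).
|AP × d|² = 29161 and |d|² = 121, so the distance is √(29161/121) = √241.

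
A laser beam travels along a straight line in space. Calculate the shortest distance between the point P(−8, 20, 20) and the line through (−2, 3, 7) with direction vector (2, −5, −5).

Direction vector d = (2, −5, −5).
AP = (−6, 17, 13), and AP × d = (−20, −4, −4).
|AP × d|² = 432 and |d|² = 54, so the distance is √(432/54) = √8 = 2√2.

2√2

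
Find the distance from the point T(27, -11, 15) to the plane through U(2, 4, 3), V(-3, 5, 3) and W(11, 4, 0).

UV = (-5, 1, 0) and UW = (9, 0, -3), so a normal is n = UV × UW = (-3, -15, -9).
d = |(-3)·27 + (-15)·(-11) + (-9)·15 − (-93)| / √(9 + 225 + 81) = |42| / (3√35) = 14/√35.

2√35/5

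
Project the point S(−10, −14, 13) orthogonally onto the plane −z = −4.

The perpendicular from S has direction n = (0, 0, −1): r = (−10, −14, 13) + λ(0, 0, −1).
Substitute into the plane: n·(S + λn) = -4 gives -13 + 1λ = -4, so λ = 9.
Foot = (−10, −14, 13) + 9·(0, 0, −1) = (−10, −14, 4).

(-10, -14, 4)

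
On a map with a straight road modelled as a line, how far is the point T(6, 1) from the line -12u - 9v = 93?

The normal to the line is n = (-12, -9) with |n| = 15.
|n·T − 93| = |-81 − 93| = 174, so the distance is 174/15 = 58/5.

58/5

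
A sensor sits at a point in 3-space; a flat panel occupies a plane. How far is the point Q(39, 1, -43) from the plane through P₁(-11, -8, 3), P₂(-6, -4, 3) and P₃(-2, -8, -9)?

17√2/10

P₁P₂ = (5, 4, 0) and P₁P₃ = (9, 0, -12), so a normal is n = P₁P₂ × P₁P₃ = (-48, 60, -36).
Then n·(39, 1, -43) - (-60) = -204.
|n| = √(2304 + 3600 + 1296) = 60√2, so the distance is |-204|/(60√2) = 17√2/10.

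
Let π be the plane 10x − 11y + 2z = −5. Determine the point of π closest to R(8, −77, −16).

The perpendicular from R has direction n = (10, −11, 2): r = (8, −77, −16) + μ(10, −11, 2).
Substitute into the plane: n·(R + μn) = -5 gives 895 + 225μ = -5, so μ = -4.
Foot = (8, −77, −16) + (-4)·(10, −11, 2) = (−32, −33, −24).

(-32, -33, -24)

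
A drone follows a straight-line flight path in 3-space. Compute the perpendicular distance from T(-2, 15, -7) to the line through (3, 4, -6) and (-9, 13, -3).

A direction vector is d = (-12, 9, 3).
AP = (-5, 11, -1); AP·d = 156, |AP|² = 147, |d|² = 234.
distance² = |AP|² − (AP·d)²/|d|² = 147 − 24336/234 = 43, so the distance is √43.

√43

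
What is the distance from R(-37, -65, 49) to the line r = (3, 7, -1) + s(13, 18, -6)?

Direction vector d = (13, 18, -6).
AP = (-40, -72, 50), and AP × d = (-468, 410, 216).
|AP × d|² = 433780 and |d|² = 529, so the distance is √(433780/529) = √820 = 2√205.

2√205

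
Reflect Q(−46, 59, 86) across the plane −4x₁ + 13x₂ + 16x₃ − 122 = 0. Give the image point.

n = (−4, 13, 16), |n|² = 441, n·Q − 122 = 2205, so t = 2205/441 = 5.
Foot F = Q − 5·n = (−26, −6, 6); the reflection is 2F − Q = (−6, −71, −74).

(-6, -71, -74)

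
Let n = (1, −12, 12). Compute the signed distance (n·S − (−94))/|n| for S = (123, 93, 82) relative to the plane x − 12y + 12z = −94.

5

n·S − (-94) = 85.
|n| = 17, so the signed distance is 85/17 = 5.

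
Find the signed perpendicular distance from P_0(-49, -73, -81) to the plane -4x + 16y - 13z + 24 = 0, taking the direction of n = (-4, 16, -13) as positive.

n·P_0 − (-24) = 105.
|n| = 21, so the signed distance is 105/21 = 5.

5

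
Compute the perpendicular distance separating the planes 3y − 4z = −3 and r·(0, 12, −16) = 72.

Divide the second equation by 4 to match normals: 3y − 4z = 18.
Both planes have normal n = (0, 3, −4), |n| = 5. Any point on the first plane is at distance |18 − (-3)|/|n| = 21/5 from the second.

21/5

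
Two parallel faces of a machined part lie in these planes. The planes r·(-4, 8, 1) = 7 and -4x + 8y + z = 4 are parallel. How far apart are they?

1/3

With common normal n = (-4, 8, 1) (|n| = 9), the distance is |7 − 4|/|n| = 3/9 = 1/3.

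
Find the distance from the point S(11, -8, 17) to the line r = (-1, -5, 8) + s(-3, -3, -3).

Direction vector d = (-3, -3, -3).
AP = (12, -3, 9), and AP × d = (36, 9, -45).
|AP × d|² = 3402 and |d|² = 27, so the distance is √(3402/27) = √126 = 3√14.

3√14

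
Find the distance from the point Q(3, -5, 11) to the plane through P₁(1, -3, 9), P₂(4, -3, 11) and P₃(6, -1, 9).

8/√38

P₁P₂ = (3, 0, 2) and P₁P₃ = (5, 2, 0), so a normal is n = P₁P₂ × P₁P₃ = (-4, 10, 6).
d = |(-4)·3 + 10·(-5) + 6·11 − 20| / √(16 + 100 + 36) = |-16| / (2√38) = 8/√38.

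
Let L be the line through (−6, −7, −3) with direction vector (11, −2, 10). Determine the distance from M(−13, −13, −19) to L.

2√29

Direction vector d = (11, −2, 10).
AP = (−7, −6, −16); AP·d = -225, |AP|² = 341, |d|² = 225.
distance² = |AP|² − (AP·d)²/|d|² = 341 − 50625/225 = 116, so the distance is 2√29.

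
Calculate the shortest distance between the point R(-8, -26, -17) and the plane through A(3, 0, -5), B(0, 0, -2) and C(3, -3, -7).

17√22/22

AB = (-3, 0, 3) and AC = (0, -3, -2), so a normal is n = AB × AC = (9, -6, 9).
d = |9·(-8) + (-6)·(-26) + 9·(-17) − (-18)| / √(81 + 36 + 81) = |-51| / (3√22) = 17√22/22.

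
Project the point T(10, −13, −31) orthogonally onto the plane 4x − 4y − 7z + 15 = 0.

(-6, 3, -3)

n = (4, −4, −7), |n|² = 81, and n·T − (-15) = 324.
t = 324/81 = 4, so the foot is T − t·n = (10, −13, −31) − 4·(4, −4, −7) = (−6, 3, −3).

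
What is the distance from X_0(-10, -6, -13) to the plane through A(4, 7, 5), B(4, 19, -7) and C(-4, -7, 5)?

AB = (0, 12, -12) and AC = (-8, -14, 0), so a normal is n = AB × AC = (-168, 96, 96).
d = |(-168)·(-10) + 96·(-6) + 96·(-13) − 480| / √(28224 + 9216 + 9216) = |-624| / 216 = 26/9.

26/9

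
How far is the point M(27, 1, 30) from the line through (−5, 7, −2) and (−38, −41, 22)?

2√521

A direction vector is d = (−33, −48, 24).
AP = (32, −6, 32), and AP × d = (1392, −1824, −1734).
|AP × d|² = 8271396 and |d|² = 3969, so the distance is √(8271396/3969) = √2084 = 2√521.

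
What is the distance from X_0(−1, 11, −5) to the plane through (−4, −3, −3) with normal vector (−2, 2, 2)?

The plane has equation n·(r − (−4, −3, −3)) = 0, i.e. n·r = -4.
Then n·(−1, 11, −5) − (−4) = 18.
|n| = √(4 + 4 + 4) = 2√3, so the distance is |18|/(2√3) = 3√3.

3√3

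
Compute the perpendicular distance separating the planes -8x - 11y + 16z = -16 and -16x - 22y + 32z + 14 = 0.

Divide the second equation by 2 to match normals: -8x - 11y + 16z = -7.
Both planes have normal n = (-8, -11, 16), |n| = 21. Any point on the first plane is at distance |(-7) − (-16)|/|n| = 9/21 = 3/7 from the second.

3/7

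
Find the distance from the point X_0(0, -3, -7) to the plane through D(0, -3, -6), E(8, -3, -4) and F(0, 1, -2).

DE = (8, 0, 2) and DF = (0, 4, 4), so a normal is n = DE × DF = (-8, -32, 32).
Then n·(0, -3, -7) - (-96) = -32.
|n| = √(64 + 1024 + 1024) = 8√33, so the distance is |-32|/(8√33) = 4/√33.

4√33/33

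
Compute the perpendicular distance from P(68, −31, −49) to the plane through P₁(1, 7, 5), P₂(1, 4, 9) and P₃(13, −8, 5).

21√2/10

P₁P₂ = (0, −3, 4) and P₁P₃ = (12, −15, 0), so a normal is n = P₁P₂ × P₁P₃ = (60, 48, 36).
Then n·(68, −31, −49) − 576 = 252.
|n| = √(3600 + 2304 + 1296) = 60√2, so the distance is |252|/(60√2) = 21√2/10.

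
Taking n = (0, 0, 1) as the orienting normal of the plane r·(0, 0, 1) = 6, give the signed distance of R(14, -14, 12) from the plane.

6

n·R − 6 = 6.
|n| = 1, so the signed distance is 6/1 = 6.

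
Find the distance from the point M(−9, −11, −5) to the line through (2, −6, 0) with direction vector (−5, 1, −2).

√51

Direction vector d = (−5, 1, −2).
AP = (−11, −5, −5), and AP × d = (15, 3, −36).
|AP × d|² = 1530 and |d|² = 30, so the distance is √(1530/30) = √51.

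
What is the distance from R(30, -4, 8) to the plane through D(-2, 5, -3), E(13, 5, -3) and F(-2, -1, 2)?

21√61/61

DE = (15, 0, 0) and DF = (0, -6, 5), so a normal is n = DE × DF = (0, -75, -90).
d = |(-75)·(-4) + (-90)·8 − (-105)| / √(0 + 5625 + 8100) = |-315| / (15√61) = 21√61/61.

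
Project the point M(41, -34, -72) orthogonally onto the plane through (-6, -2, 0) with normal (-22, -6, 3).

The perpendicular from M has direction n = (-22, -6, 3): r = (41, -34, -72) + μ(-22, -6, 3).
Substitute into the plane: n·(M + μn) = 144 gives -914 + 529μ = 144, so μ = 2.
Foot = (41, -34, -72) + 2·(-22, -6, 3) = (-3, -46, -66).

(-3, -46, -66)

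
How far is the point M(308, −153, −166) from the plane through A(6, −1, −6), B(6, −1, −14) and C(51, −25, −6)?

AB = (0, 0, −8) and AC = (45, −24, 0), so a normal is n = AB × AC = (−192, −360, 0).
Then n·(308, −153, −166) − (−792) = −3264.
|n| = √(36864 + 129600 + 0) = 408, so the distance is |-3264|/408 = 8.

8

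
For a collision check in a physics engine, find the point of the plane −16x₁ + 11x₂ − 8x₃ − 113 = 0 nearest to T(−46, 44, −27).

n = (−16, 11, −8), |n|² = 441, and n·T − 113 = 1323.
t = 1323/441 = 3, so the foot is T − t·n = (−46, 44, −27) − 3·(−16, 11, −8) = (2, 11, −3).

(2, 11, -3)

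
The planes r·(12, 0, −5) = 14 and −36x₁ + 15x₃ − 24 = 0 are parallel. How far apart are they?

22/13

Divide the second equation by -3 to match normals: 12x₁ − 5x₃ = -8.
With common normal n = (12, 0, −5) (|n| = 13), the distance is |14 − (-8)|/|n| = 22/13.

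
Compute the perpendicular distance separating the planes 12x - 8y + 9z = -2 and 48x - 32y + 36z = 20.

7/17

Divide the second equation by 4 to match normals: 12x - 8y + 9z = 5.
With common normal n = (12, -8, 9) (|n| = 17), the distance is |(-2) − 5|/|n| = 7/17.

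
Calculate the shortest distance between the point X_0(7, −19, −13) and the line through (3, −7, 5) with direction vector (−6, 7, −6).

22

Direction vector d = (−6, 7, −6).
AP = (4, −12, −18), and AP × d = (198, 132, −44).
|AP × d|² = 58564 and |d|² = 121, so the distance is √(58564/121) = √484 = 22.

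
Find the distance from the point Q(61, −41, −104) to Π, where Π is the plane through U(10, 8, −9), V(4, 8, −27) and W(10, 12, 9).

UV = (−6, 0, −18) and UW = (0, 4, 18), so a normal is n = UV × UW = (72, 108, −24).
Then n·(61, −41, −104) − 1800 = 660.
|n| = √(5184 + 11664 + 576) = 132, so the distance is |660|/132 = 5.

5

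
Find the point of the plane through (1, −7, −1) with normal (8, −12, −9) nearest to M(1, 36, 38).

(25, 0, 11)

n = (8, −12, −9), |n|² = 289, and n·M − 101 = -867.
t = -867/289 = -3, so the foot is M − t·n = (1, 36, 38) − (-3)·(8, −12, −9) = (25, 0, 11).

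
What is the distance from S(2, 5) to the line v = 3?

The normal to the line is n = (0, 1) with |n| = 1.
|n·S − 3| = |5 − 3| = 2, so the distance is 2/1 = 2.

2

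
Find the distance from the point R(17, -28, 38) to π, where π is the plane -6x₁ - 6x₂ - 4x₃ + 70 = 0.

Normal vector n = (-6, -6, -4), and n·(17, -28, 38) - (-70) = -16.
|n| = √(36 + 36 + 16) = 2√22, so the distance is |-16|/(2√22) = 4√22/11.

4√22/11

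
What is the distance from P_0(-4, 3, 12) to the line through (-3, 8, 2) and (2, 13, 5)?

A direction vector is d = (5, 5, 3).
AP = (-1, -5, 10), and AP × d = (-65, 53, 20).
|AP × d|² = 7434 and |d|² = 59, so the distance is √(7434/59) = √126 = 3√14.

3√14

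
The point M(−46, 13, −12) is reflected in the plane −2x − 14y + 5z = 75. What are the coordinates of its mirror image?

With n = (−2, −14, 5), the signed offset is (n·M − 75)/|n|² = -225/225 = -1.
M' = M − 2t·n = (−46, 13, −12) − (-2)·(−2, −14, 5) = (−50, −15, −2).

(-50, -15, -2)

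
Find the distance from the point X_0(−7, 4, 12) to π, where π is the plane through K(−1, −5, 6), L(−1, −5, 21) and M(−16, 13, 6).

9√61/61

KL = (0, 0, 15) and KM = (−15, 18, 0), so a normal is n = KL × KM = (−270, −225, 0).
Then n·(−7, 4, 12) − 1395 = −405.
|n| = √(72900 + 50625 + 0) = 45√61, so the distance is |-405|/(45√61) = 9/√61.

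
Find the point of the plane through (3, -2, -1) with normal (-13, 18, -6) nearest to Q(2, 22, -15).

The perpendicular from Q has direction n = (-13, 18, -6): r = (2, 22, -15) + t(-13, 18, -6).
Substitute into the plane: n·(Q + tn) = -69 gives 460 + 529t = -69, so t = -1.
Foot = (2, 22, -15) + (-1)·(-13, 18, -6) = (15, 4, -9).

(15, 4, -9)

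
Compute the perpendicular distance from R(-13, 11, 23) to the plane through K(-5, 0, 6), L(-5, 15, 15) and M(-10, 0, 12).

KL = (0, 15, 9) and KM = (-5, 0, 6), so a normal is n = KL × KM = (90, -45, 75).
Then n·(-13, 11, 23) - 0 = 60.
|n| = √(8100 + 2025 + 5625) = 15√70, so the distance is |60|/(15√70) = 4/√70.

4/√70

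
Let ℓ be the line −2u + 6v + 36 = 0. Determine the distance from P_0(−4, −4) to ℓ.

√10

d = |(-2)·(-4) + 6·(-4) − (-36)| / √(4 + 36) = |20|/(2√10) = √10.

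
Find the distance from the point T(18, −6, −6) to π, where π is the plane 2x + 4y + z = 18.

n = (2, 4, 1); n·P − 18 = -12; |n| = √21; distance = 12/√21 = 4√21/7.

12/√21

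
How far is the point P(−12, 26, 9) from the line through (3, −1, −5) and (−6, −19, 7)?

A direction vector is d = (−9, −18, 12).
AP = (−15, 27, 14); AP·d = -183, |AP|² = 1150, |d|² = 549.
distance² = |AP|² − (AP·d)²/|d|² = 1150 − 33489/549 = 1089, so the distance is 33.

33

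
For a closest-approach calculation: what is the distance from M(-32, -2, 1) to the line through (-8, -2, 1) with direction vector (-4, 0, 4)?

Direction vector d = (-4, 0, 4).
AP = (-24, 0, 0); AP·d = 96, |AP|² = 576, |d|² = 32.
distance² = |AP|² − (AP·d)²/|d|² = 576 − 9216/32 = 288, so the distance is 12√2.

12√2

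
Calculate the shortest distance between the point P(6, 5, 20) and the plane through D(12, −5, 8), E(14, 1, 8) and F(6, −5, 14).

DE = (2, 6, 0) and DF = (−6, 0, 6), so a normal is n = DE × DF = (36, −12, 36).
Then n·(6, 5, 20) − 780 = 96.
|n| = √(1296 + 144 + 1296) = 12√19, so the distance is |96|/(12√19) = 8/√19.

8√19/19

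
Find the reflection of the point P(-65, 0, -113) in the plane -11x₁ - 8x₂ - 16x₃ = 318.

n = (-11, -8, -16), |n|² = 441, n·P − 318 = 2205, so t = 2205/441 = 5.
Foot F = P − 5·n = (-10, 40, -33); the reflection is 2F − P = (45, 80, 47).

(45, 80, 47)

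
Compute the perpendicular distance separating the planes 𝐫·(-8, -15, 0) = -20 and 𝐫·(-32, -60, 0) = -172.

23/17

Divide the second equation by 4 to match normals: -8x - 15y = -43.
With common normal n = (-8, -15, 0) (|n| = 17), the distance is |(-20) − (-43)|/|n| = 23/17.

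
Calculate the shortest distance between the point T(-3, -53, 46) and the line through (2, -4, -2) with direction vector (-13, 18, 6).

√4201

Direction vector d = (-13, 18, 6).
AP = (-5, -49, 48); AP·d = -529, |AP|² = 4730, |d|² = 529.
distance² = |AP|² − (AP·d)²/|d|² = 4730 − 279841/529 = 4201, so the distance is √4201.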